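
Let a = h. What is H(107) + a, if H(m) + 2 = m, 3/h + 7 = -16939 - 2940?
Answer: 2088027/19886 ≈ 105.00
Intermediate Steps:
h = -3/19886 (h = 3/(-7 + (-16939 - 2940)) = 3/(-7 - 19879) = 3/(-19886) = 3*(-1/19886) = -3/19886 ≈ -0.00015086)
H(m) = -2 + m
a = -3/19886 ≈ -0.00015086
H(107) + a = (-2 + 107) - 3/19886 = 105 - 3/19886 = 2088027/19886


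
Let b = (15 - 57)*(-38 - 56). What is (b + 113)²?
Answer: 16491721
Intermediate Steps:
b = 3948 (b = -42*(-94) = 3948)
(b + 113)² = (3948 + 113)² = 4061² = 16491721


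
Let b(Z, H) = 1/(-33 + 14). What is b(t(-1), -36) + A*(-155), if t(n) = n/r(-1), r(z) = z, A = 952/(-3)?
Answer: 2803637/57 ≈ 49187.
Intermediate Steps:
A = -952/3 (A = 952*(-⅓) = -952/3 ≈ -317.33)
t(n) = -n (t(n) = n/(-1) = n*(-1) = -n)
b(Z, H) = -1/19 (b(Z, H) = 1/(-19) = -1/19)
b(t(-1), -36) + A*(-155) = -1/19 - 952/3*(-155) = -1/19 + 147560/3 = 2803637/57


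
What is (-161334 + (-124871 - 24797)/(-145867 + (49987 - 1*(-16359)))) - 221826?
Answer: -30469116692/79521 ≈ -3.8316e+5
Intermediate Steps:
(-161334 + (-124871 - 24797)/(-145867 + (49987 - 1*(-16359)))) - 221826 = (-161334 - 149668/(-145867 + (49987 + 16359))) - 221826 = (-161334 - 149668/(-145867 + 66346)) - 221826 = (-161334 - 149668/(-79521)) - 221826 = (-161334 - 149668*(-1/79521)) - 221826 = (-161334 + 149668/79521) - 221826 = -12829291346/79521 - 221826 = -30469116692/79521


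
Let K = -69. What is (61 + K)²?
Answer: 64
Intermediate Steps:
(61 + K)² = (61 - 69)² = (-8)² = 64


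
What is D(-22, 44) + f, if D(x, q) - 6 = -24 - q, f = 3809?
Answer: 3747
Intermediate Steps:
D(x, q) = -18 - q (D(x, q) = 6 + (-24 - q) = -18 - q)
D(-22, 44) + f = (-18 - 1*44) + 3809 = (-18 - 44) + 3809 = -62 + 3809 = 3747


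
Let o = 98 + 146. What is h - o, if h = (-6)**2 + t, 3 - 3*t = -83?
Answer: -538/3 ≈ -179.33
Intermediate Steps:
t = 86/3 (t = 1 - 1/3*(-83) = 1 + 83/3 = 86/3 ≈ 28.667)
o = 244
h = 194/3 (h = (-6)**2 + 86/3 = 36 + 86/3 = 194/3 ≈ 64.667)
h - o = 194/3 - 1*244 = 194/3 - 244 = -538/3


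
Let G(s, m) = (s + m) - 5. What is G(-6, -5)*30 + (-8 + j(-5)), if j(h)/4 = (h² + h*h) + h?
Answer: -308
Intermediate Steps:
j(h) = 4*h + 8*h² (j(h) = 4*((h² + h*h) + h) = 4*((h² + h²) + h) = 4*(2*h² + h) = 4*(h + 2*h²) = 4*h + 8*h²)
G(s, m) = -5 + m + s (G(s, m) = (m + s) - 5 = -5 + m + s)
G(-6, -5)*30 + (-8 + j(-5)) = (-5 - 5 - 6)*30 + (-8 + 4*(-5)*(1 + 2*(-5))) = -16*30 + (-8 + 4*(-5)*(1 - 10)) = -480 + (-8 + 4*(-5)*(-9)) = -480 + (-8 + 180) = -480 + 172 = -308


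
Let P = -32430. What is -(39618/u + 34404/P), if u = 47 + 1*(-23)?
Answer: -758857/460 ≈ -1649.7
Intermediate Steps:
u = 24 (u = 47 - 23 = 24)
-(39618/u + 34404/P) = -(39618/24 + 34404/(-32430)) = -(39618*(1/24) + 34404*(-1/32430)) = -(6603/4 - 122/115) = -1*758857/460 = -758857/460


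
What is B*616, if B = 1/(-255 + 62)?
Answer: -616/193 ≈ -3.1917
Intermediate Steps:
B = -1/193 (B = 1/(-193) = -1/193 ≈ -0.0051813)
B*616 = -1/193*616 = -616/193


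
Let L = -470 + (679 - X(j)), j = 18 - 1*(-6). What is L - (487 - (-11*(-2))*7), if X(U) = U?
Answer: -148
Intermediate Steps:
j = 24 (j = 18 + 6 = 24)
L = 185 (L = -470 + (679 - 1*24) = -470 + (679 - 24) = -470 + 655 = 185)
L - (487 - (-11*(-2))*7) = 185 - (487 - (-11*(-2))*7) = 185 - (487 - 22*7) = 185 - (487 - 1*154) = 185 - (487 - 154) = 185 - 1*333 = 185 - 333 = -148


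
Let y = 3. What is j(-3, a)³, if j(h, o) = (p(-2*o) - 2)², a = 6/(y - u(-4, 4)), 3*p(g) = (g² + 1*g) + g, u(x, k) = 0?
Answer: 64/729 ≈ 0.087791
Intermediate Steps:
p(g) = g²/3 + 2*g/3 (p(g) = ((g² + 1*g) + g)/3 = ((g² + g) + g)/3 = ((g + g²) + g)/3 = (g² + 2*g)/3 = g²/3 + 2*g/3)
a = 2 (a = 6/(3 - 1*0) = 6/(3 + 0) = 6/3 = 6*(⅓) = 2)
j(h, o) = (-2 - 2*o*(2 - 2*o)/3)² (j(h, o) = ((-2*o)*(2 - 2*o)/3 - 2)² = (-2*o*(2 - 2*o)/3 - 2)² = (-2 - 2*o*(2 - 2*o)/3)²)
j(-3, a)³ = (4*(-3 + 2*2*(-1 + 2))²/9)³ = (4*(-3 + 2*2*1)²/9)³ = (4*(-3 + 4)²/9)³ = ((4/9)*1²)³ = ((4/9)*1)³ = (4/9)³ = 64/729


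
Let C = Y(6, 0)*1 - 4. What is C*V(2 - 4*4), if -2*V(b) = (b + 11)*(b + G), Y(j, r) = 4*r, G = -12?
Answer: 156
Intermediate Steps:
V(b) = -(-12 + b)*(11 + b)/2 (V(b) = -(b + 11)*(b - 12)/2 = -(11 + b)*(-12 + b)/2 = -(-12 + b)*(11 + b)/2)
C = -4 (C = (4*0)*1 - 4 = 0*1 - 4 = 0 - 4 = -4)
C*V(2 - 4*4) = -4*(66 + (2 - 4*4)/2 - (2 - 4*4)²/2) = -4*(66 + (2 - 16)/2 - (2 - 16)²/2) = -4*(66 + (½)*(-14) - ½*(-14)²) = -4*(66 - 7 - ½*196) = -4*(66 - 7 - 98) = -4*(-39) = 156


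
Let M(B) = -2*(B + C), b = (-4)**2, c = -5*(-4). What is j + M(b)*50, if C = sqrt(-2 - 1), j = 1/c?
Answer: -31999/20 - 100*I*sqrt(3) ≈ -1599.9 - 173.21*I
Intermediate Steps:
c = 20
b = 16
j = 1/20 ≈ 0.050000
C = I*sqrt(3) (C = sqrt(-3) = I*sqrt(3) ≈ 1.732*I)
M(B) = -2*B - 2*I*sqrt(3) (M(B) = -2*(B + I*sqrt(3)) = -2*B - 2*I*sqrt(3))
j + M(b)*50 = 1/20 + (-2*16 - 2*I*sqrt(3))*50 = 1/20 + (-32 - 2*I*sqrt(3))*50 = 1/20 + (-1600 - 100*I*sqrt(3)) = -31999/20 - 100*I*sqrt(3)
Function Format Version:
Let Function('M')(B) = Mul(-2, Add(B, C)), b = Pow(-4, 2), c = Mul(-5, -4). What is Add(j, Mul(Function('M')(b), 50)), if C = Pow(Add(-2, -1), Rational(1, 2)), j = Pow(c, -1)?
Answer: Add(Rational(-31999, 20), Mul(-100, I, Pow(3, Rational(1, 2)))) ≈ Add(-1599.9, Mul(-173.21, I))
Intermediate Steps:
c = 20
b = 16
j = Rational(1, 20) (j = Pow(20, -1) = Rational(1, 20) ≈ 0.050000)
C = Mul(I, Pow(3, Rational(1, 2))) (C = Pow(-3, Rational(1, 2)) = Mul(I, Pow(3, Rational(1, 2))) ≈ Mul(1.7320, I))
Function('M')(B) = Add(Mul(-2, B), Mul(-2, I, Pow(3, Rational(1, 2)))) (Function('M')(B) = Mul(-2, Add(B, Mul(I, Pow(3, Rational(1, 2))))) = Add(Mul(-2, B), Mul(-2, I, Pow(3, Rational(1, 2)))))
Add(j, Mul(Function('M')(b), 50)) = Add(Rational(1, 20), Mul(Add(Mul(-2, 16), Mul(-2, I, Pow(3, Rational(1, 2)))), 50)) = Add(Rational(1, 20), Mul(Add(-32, Mul(-2, I, Pow(3, Rational(1, 2)))), 50)) = Add(Rational(1, 20), Add(-1600, Mul(-100, I, Pow(3, Rational(1, 2))))) = Add(Rational(-31999, 20), Mul(-100, I, Pow(3, Rational(1, 2))))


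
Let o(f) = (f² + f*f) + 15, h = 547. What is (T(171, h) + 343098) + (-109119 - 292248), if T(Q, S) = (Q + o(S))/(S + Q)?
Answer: -20619269/359 ≈ -57435.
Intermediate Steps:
o(f) = 15 + 2*f² (o(f) = (f² + f²) + 15 = 2*f² + 15 = 15 + 2*f²)
T(Q, S) = (15 + Q + 2*S²)/(Q + S) (T(Q, S) = (Q + (15 + 2*S²))/(S + Q) = (15 + Q + 2*S²)/(Q + S))
(T(171, h) + 343098) + (-109119 - 292248) = ((15 + 171 + 2*547²)/(171 + 547) + 343098) + (-109119 - 292248) = ((15 + 171 + 2*299209)/718 + 343098) - 401367 = ((15 + 171 + 598418)/718 + 343098) - 401367 = ((1/718)*598604 + 343098) - 401367 = (299302/359 + 343098) - 401367 = 123471484/359 - 401367 = -20619269/359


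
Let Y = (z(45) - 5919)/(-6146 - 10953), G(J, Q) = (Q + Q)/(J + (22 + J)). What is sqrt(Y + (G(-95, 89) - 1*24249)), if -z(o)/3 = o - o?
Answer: I*sqrt(12506811806193621)/718158 ≈ 155.72*I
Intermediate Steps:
G(J, Q) = 2*Q/(22 + 2*J) (G(J, Q) = (2*Q)/(22 + 2*J) = 2*Q/(22 + 2*J))
z(o) = 0 (z(o) = -3*(o - o) = -3*0 = 0)
Y = 5919/17099 (Y = (0 - 5919)/(-6146 - 10953) = -5919/(-17099) = -5919*(-1/17099) = 5919/17099 ≈ 0.34616)
sqrt(Y + (G(-95, 89) - 1*24249)) = sqrt(5919/17099 + (89/(11 - 95) - 1*24249)) = sqrt(5919/17099 + (89/(-84) - 24249)) = sqrt(5919/17099 + (89*(-1/84) - 24249)) = sqrt(5919/17099 + (-89/84 - 24249)) = sqrt(5919/17099 - 2037005/84) = sqrt(-34830251299/1436316) = I*sqrt(12506811806193621)/718158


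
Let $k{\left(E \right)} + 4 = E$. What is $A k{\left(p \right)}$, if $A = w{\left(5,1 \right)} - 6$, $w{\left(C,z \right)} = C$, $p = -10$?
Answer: $14$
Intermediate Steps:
$k{\left(E \right)} = -4 + E$
$A = -1$ ($A = 5 - 6 = -1$)
$A k{\left(p \right)} = - (-4 - 10) = \left(-1\right) \left(-14\right) = 14$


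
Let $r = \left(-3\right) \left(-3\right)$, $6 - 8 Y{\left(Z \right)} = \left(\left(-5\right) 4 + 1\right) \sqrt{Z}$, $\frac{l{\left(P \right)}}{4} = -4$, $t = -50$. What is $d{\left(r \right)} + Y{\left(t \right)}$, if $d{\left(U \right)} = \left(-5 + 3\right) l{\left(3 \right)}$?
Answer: $\frac{131}{4} + \frac{95 i \sqrt{2}}{8} \approx 32.75 + 16.794 i$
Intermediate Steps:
$l{\left(P \right)} = -16$ ($l{\left(P \right)} = 4 \left(-4\right) = -16$)
$Y{\left(Z \right)} = \frac{3}{4} + \frac{19 \sqrt{Z}}{8}$ ($Y{\left(Z \right)} = \frac{3}{4} - \frac{\left(\left(-5\right) 4 + 1\right) \sqrt{Z}}{8} = \frac{3}{4} - \frac{\left(-20 + 1\right) \sqrt{Z}}{8} = \frac{3}{4} - \frac{\left(-19\right) \sqrt{Z}}{8} = \frac{3}{4} + \frac{19 \sqrt{Z}}{8}$)
$r = 9$
$d{\left(U \right)} = 32$ ($d{\left(U \right)} = \left(-5 + 3\right) \left(-16\right) = \left(-2\right) \left(-16\right) = 32$)
$d{\left(r \right)} + Y{\left(t \right)} = 32 + \left(\frac{3}{4} + \frac{19 \sqrt{-50}}{8}\right) = 32 + \left(\frac{3}{4} + \frac{19 \cdot 5 i \sqrt{2}}{8}\right) = 32 + \left(\frac{3}{4} + \frac{95 i \sqrt{2}}{8}\right) = \frac{131}{4} + \frac{95 i \sqrt{2}}{8}$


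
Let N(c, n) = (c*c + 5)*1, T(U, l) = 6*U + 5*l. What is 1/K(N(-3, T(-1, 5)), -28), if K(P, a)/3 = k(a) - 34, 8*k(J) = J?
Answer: -2/225 ≈ -0.0088889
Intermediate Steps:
T(U, l) = 5*l + 6*U
N(c, n) = 5 + c² (N(c, n) = (c² + 5)*1 = (5 + c²)*1 = 5 + c²)
k(J) = J/8
K(P, a) = -102 + 3*a/8 (K(P, a) = 3*(a/8 - 34) = 3*(-34 + a/8) = -102 + 3*a/8)
1/K(N(-3, T(-1, 5)), -28) = 1/(-102 + (3/8)*(-28)) = 1/(-102 - 21/2) = 1/(-225/2) = -2/225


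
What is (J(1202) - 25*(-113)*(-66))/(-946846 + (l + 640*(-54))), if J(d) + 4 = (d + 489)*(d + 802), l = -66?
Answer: -1601155/490736 ≈ -3.2628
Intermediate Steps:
J(d) = -4 + (489 + d)*(802 + d) (J(d) = -4 + (d + 489)*(d + 802) = -4 + (489 + d)*(802 + d))
(J(1202) - 25*(-113)*(-66))/(-946846 + (l + 640*(-54))) = ((392174 + 1202² + 1291*1202) - 25*(-113)*(-66))/(-946846 + (-66 + 640*(-54))) = ((392174 + 1444804 + 1551782) + 2825*(-66))/(-946846 + (-66 - 34560)) = (3388760 - 186450)/(-946846 - 34626) = 3202310/(-981472) = 3202310*(-1/981472) = -1601155/490736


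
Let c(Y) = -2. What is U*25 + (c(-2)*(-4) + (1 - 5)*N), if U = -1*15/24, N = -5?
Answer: 99/8 ≈ 12.375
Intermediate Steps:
U = -5/8 (U = -15*1/24 = -5/8 ≈ -0.62500)
U*25 + (c(-2)*(-4) + (1 - 5)*N) = -5/8*25 + (-2*(-4) + (1 - 5)*(-5)) = -125/8 + (8 - 4*(-5)) = -125/8 + (8 + 20) = -125/8 + 28 = 99/8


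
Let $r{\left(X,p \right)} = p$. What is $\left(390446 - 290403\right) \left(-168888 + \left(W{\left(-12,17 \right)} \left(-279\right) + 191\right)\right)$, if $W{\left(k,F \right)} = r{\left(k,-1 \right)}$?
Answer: $-16849041974$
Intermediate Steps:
$W{\left(k,F \right)} = -1$
$\left(390446 - 290403\right) \left(-168888 + \left(W{\left(-12,17 \right)} \left(-279\right) + 191\right)\right) = \left(390446 - 290403\right) \left(-168888 + \left(\left(-1\right) \left(-279\right) + 191\right)\right) = 100043 \left(-168888 + \left(279 + 191\right)\right) = 100043 \left(-168888 + 470\right) = 100043 \left(-168418\right) = -16849041974$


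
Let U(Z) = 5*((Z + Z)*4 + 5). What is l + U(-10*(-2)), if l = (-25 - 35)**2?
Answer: 4425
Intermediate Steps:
l = 3600 (l = (-60)**2 = 3600)
U(Z) = 25 + 40*Z (U(Z) = 5*((2*Z)*4 + 5) = 5*(8*Z + 5) = 5*(5 + 8*Z) = 25 + 40*Z)
l + U(-10*(-2)) = 3600 + (25 + 40*(-10*(-2))) = 3600 + (25 + 40*20) = 3600 + (25 + 800) = 3600 + 825 = 4425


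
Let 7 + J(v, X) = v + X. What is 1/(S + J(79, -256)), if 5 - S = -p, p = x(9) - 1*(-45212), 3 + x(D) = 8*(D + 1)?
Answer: 1/45110 ≈ 2.2168e-5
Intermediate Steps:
x(D) = 5 + 8*D (x(D) = -3 + 8*(D + 1) = -3 + 8*(1 + D) = -3 + (8 + 8*D) = 5 + 8*D)
J(v, X) = -7 + X + v (J(v, X) = -7 + (v + X) = -7 + (X + v) = -7 + X + v)
p = 45289 (p = (5 + 8*9) - 1*(-45212) = (5 + 72) + 45212 = 77 + 45212 = 45289)
S = 45294 (S = 5 - (-1)*45289 = 5 - 1*(-45289) = 5 + 45289 = 45294)
1/(S + J(79, -256)) = 1/(45294 + (-7 - 256 + 79)) = 1/(45294 - 184) = 1/45110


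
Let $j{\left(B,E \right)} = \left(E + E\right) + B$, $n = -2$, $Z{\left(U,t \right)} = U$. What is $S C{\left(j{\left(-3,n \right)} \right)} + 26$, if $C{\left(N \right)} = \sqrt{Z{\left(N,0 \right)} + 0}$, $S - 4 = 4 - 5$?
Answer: $26 + 3 i \sqrt{7} \approx 26.0 + 7.9373 i$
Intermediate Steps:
$j{\left(B,E \right)} = B + 2 E$ ($j{\left(B,E \right)} = 2 E + B = B + 2 E$)
$S = 3$ ($S = 4 + \left(4 - 5\right) = 4 - 1 = 3$)
$C{\left(N \right)} = \sqrt{N}$ ($C{\left(N \right)} = \sqrt{N + 0} = \sqrt{N}$)
$S C{\left(j{\left(-3,n \right)} \right)} + 26 = 3 \sqrt{-3 + 2 \left(-2\right)} + 26 = 3 \sqrt{-3 - 4} + 26 = 3 \sqrt{-7} + 26 = 3 i \sqrt{7} + 26 = 26 + 3 i \sqrt{7}$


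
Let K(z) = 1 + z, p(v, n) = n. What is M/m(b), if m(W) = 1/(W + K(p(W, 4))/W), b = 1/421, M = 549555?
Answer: 487018938330/421 ≈ 1.1568e+9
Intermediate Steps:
b = 1/421 ≈ 0.0023753
m(W) = 1/(W + 5/W) (m(W) = 1/(W + (1 + 4)/W) = 1/(W + 5/W))
M/m(b) = 549555/((1/(421*(5 + (1/421)²)))) = 549555/((1/(421*(5 + 1/177241)))) = 549555/((1/(421*(886206/177241)))) = 549555/(((1/421)*(177241/886206))) = 549555/(421/886206) = 549555*(886206/421) = 487018938330/421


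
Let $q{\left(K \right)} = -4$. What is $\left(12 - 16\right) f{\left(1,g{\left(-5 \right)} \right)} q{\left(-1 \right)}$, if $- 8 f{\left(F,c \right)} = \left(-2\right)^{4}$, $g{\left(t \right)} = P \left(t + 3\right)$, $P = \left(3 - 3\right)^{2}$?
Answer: $-32$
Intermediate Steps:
$P = 0$ ($P = 0^{2} = 0$)
$g{\left(t \right)} = 0$ ($g{\left(t \right)} = 0 \left(t + 3\right) = 0 \left(3 + t\right) = 0$)
$f{\left(F,c \right)} = -2$ ($f{\left(F,c \right)} = - \frac{\left(-2\right)^{4}}{8} = \left(- \frac{1}{8}\right) 16 = -2$)
$\left(12 - 16\right) f{\left(1,g{\left(-5 \right)} \right)} q{\left(-1 \right)} = \left(12 - 16\right) \left(-2\right) \left(-4\right) = \left(-4\right) \left(-2\right) \left(-4\right) = 8 \left(-4\right) = -32$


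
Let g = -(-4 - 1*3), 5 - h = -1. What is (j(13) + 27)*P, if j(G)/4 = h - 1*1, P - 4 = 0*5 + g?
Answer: 517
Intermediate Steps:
h = 6 (h = 5 - 1*(-1) = 5 + 1 = 6)
g = 7 (g = -(-4 - 3) = -1*(-7) = 7)
P = 11 (P = 4 + (0*5 + 7) = 4 + (0 + 7) = 4 + 7 = 11)
j(G) = 20 (j(G) = 4*(6 - 1*1) = 4*(6 - 1) = 4*5 = 20)
(j(13) + 27)*P = (20 + 27)*11 = 47*11 = 517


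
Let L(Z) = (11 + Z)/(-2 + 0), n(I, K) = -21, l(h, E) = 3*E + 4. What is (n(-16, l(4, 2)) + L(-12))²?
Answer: 1681/4 ≈ 420.25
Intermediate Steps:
l(h, E) = 4 + 3*E
L(Z) = -11/2 - Z/2 (L(Z) = (11 + Z)/(-2) = (11 + Z)*(-½) = -11/2 - Z/2)
(n(-16, l(4, 2)) + L(-12))² = (-21 + (-11/2 - ½*(-12)))² = (-21 + (-11/2 + 6))² = (-21 + ½)² = (-41/2)² = 1681/4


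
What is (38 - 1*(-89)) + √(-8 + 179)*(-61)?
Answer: 127 - 183*√19 ≈ -670.68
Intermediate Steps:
(38 - 1*(-89)) + √(-8 + 179)*(-61) = (38 + 89) + √171*(-61) = 127 + (3*√19)*(-61) = 127 - 183*√19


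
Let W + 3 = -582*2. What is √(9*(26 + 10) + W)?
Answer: I*√843 ≈ 29.034*I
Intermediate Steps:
W = -1167 (W = -3 - 582*2 = -3 - 1164 = -1167)
√(9*(26 + 10) + W) = √(9*(26 + 10) - 1167) = √(9*36 - 1167) = √(324 - 1167) = √(-843) = I*√843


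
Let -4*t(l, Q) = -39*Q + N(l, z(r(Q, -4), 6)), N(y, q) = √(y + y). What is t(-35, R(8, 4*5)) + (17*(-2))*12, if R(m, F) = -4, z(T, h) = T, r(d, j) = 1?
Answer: -447 - I*√70/4 ≈ -447.0 - 2.0917*I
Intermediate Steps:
N(y, q) = √2*√y (N(y, q) = √(2*y) = √2*√y)
t(l, Q) = 39*Q/4 - √2*√l/4 (t(l, Q) = -(-39*Q + √2*√l)/4 = 39*Q/4 - √2*√l/4)
t(-35, R(8, 4*5)) + (17*(-2))*12 = ((39/4)*(-4) - √2*√(-35)/4) + (17*(-2))*12 = (-39 - √2*I*√35/4) - 34*12 = (-39 - I*√70/4) - 408 = -447 - I*√70/4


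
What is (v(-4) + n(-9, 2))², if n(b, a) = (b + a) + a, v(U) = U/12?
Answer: 256/9 ≈ 28.444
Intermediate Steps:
v(U) = U/12 (v(U) = U*(1/12) = U/12)
n(b, a) = b + 2*a (n(b, a) = (a + b) + a = b + 2*a)
(v(-4) + n(-9, 2))² = ((1/12)*(-4) + (-9 + 2*2))² = (-⅓ + (-9 + 4))² = (-⅓ - 5)² = (-16/3)² = 256/9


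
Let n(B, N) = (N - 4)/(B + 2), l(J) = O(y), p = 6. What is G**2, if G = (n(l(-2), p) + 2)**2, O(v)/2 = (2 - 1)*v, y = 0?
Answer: 81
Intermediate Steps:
O(v) = 2*v (O(v) = 2*((2 - 1)*v) = 2*(1*v) = 2*v)
l(J) = 0 (l(J) = 2*0 = 0)
n(B, N) = (-4 + N)/(2 + B)
G = 9 (G = ((-4 + 6)/(2 + 0) + 2)**2 = (2/2 + 2)**2 = ((1/2)*2 + 2)**2 = (1 + 2)**2 = 3**2 = 9)
G**2 = 9**2 = 81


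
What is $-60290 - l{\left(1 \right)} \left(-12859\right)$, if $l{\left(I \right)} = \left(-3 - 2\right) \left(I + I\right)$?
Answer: $-188880$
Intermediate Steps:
$l{\left(I \right)} = - 10 I$ ($l{\left(I \right)} = - 5 \cdot 2 I = - 10 I$)
$-60290 - l{\left(1 \right)} \left(-12859\right) = -60290 - \left(-10\right) 1 \left(-12859\right) = -60290 - \left(-10\right) \left(-12859\right) = -60290 - 128590 = -188880$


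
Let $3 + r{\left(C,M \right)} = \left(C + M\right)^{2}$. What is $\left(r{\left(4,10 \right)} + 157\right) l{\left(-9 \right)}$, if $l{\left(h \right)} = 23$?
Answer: $8050$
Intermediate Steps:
$r{\left(C,M \right)} = -3 + \left(C + M\right)^{2}$
$\left(r{\left(4,10 \right)} + 157\right) l{\left(-9 \right)} = \left(\left(-3 + \left(4 + 10\right)^{2}\right) + 157\right) 23 = \left(\left(-3 + 14^{2}\right) + 157\right) 23 = \left(\left(-3 + 196\right) + 157\right) 23 = \left(193 + 157\right) 23 = 350 \cdot 23 = 8050$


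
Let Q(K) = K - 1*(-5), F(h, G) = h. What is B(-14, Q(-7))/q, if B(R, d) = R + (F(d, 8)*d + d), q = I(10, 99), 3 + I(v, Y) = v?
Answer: -12/7 ≈ -1.7143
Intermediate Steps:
I(v, Y) = -3 + v
Q(K) = 5 + K (Q(K) = K + 5 = 5 + K)
q = 7 (q = -3 + 10 = 7)
B(R, d) = R + d + d**2 (B(R, d) = R + (d*d + d) = R + (d**2 + d) = R + (d + d**2) = R + d + d**2)
B(-14, Q(-7))/q = (-14 + (5 - 7) + (5 - 7)**2)/7 = (-14 - 2 + (-2)**2)*(1/7) = (-14 - 2 + 4)*(1/7) = -12*1/7 = -12/7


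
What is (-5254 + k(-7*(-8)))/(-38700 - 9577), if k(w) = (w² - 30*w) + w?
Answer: 3742/48277 ≈ 0.077511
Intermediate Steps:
k(w) = w² - 29*w
(-5254 + k(-7*(-8)))/(-38700 - 9577) = (-5254 + (-7*(-8))*(-29 - 7*(-8)))/(-38700 - 9577) = (-5254 + 56*(-29 + 56))/(-48277) = (-5254 + 56*27)*(-1/48277) = (-5254 + 1512)*(-1/48277) = -3742*(-1/48277) = 3742/48277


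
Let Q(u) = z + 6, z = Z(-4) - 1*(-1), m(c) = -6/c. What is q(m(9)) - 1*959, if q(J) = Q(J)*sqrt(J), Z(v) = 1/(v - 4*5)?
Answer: -959 + 167*I*sqrt(6)/72 ≈ -959.0 + 5.6815*I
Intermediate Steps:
Z(v) = 1/(-20 + v) (Z(v) = 1/(v - 20) = 1/(-20 + v))
z = 23/24 (z = 1/(-20 - 4) - 1*(-1) = 1/(-24) + 1 = -1/24 + 1 = 23/24 ≈ 0.95833)
Q(u) = 167/24 (Q(u) = 23/24 + 6 = 167/24)
q(J) = 167*sqrt(J)/24
q(m(9)) - 1*959 = 167*sqrt(-6/9)/24 - 1*959 = 167*sqrt(-6*1/9)/24 - 959 = 167*sqrt(-2/3)/24 - 959 = 167*(I*sqrt(6)/3)/24 - 959 = 167*I*sqrt(6)/72 - 959 = -959 + 167*I*sqrt(6)/72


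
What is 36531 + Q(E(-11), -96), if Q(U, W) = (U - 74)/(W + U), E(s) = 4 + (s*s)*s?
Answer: 51985014/1423 ≈ 36532.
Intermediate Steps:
E(s) = 4 + s³ (E(s) = 4 + s²*s = 4 + s³)
Q(U, W) = (-74 + U)/(U + W)
36531 + Q(E(-11), -96) = 36531 + (-74 + (4 + (-11)³))/((4 + (-11)³) - 96) = 36531 + (-74 + (4 - 1331))/((4 - 1331) - 96) = 36531 + (-74 - 1327)/(-1327 - 96) = 36531 - 1401/(-1423) = 36531 - 1/1423*(-1401) = 36531 + 1401/1423 = 51985014/1423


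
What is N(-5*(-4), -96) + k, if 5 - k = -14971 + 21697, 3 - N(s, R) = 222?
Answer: -6940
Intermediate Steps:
N(s, R) = -219 (N(s, R) = 3 - 1*222 = 3 - 222 = -219)
k = -6721 (k = 5 - (-14971 + 21697) = 5 - 1*6726 = 5 - 6726 = -6721)
N(-5*(-4), -96) + k = -219 - 6721 = -6940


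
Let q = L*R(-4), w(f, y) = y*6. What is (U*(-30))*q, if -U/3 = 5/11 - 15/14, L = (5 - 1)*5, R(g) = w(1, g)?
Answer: 2052000/77 ≈ 26649.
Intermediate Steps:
w(f, y) = 6*y
R(g) = 6*g
L = 20 (L = 4*5 = 20)
U = 285/154 (U = -3*(5/11 - 15/14) = -3*(-95/154) = 285/154 ≈ 1.8506)
q = -480 (q = 20*(6*(-4)) = 20*(-24) = -480)
(U*(-30))*q = ((285/154)*(-30))*(-480) = -4275/77*(-480) = 2052000/77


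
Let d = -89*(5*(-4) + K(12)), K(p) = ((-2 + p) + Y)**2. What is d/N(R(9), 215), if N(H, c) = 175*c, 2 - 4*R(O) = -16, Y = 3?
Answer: -13261/37625 ≈ -0.35245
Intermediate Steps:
R(O) = 9/2 (R(O) = 1/2 - 1/4*(-16) = 1/2 + 4 = 9/2)
K(p) = (1 + p)**2 (K(p) = ((-2 + p) + 3)**2 = (1 + p)**2)
d = -13261 (d = -89*(5*(-4) + (1 + 12)**2) = -89*(-20 + 13**2) = -89*(-20 + 169) = -89*149 = -13261)
d/N(R(9), 215) = -13261/(175*215) = -13261/37625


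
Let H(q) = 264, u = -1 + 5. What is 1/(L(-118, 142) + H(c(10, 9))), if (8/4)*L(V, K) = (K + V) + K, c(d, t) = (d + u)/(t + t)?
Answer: 1/347 ≈ 0.0028818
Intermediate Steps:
u = 4
c(d, t) = (4 + d)/(2*t) (c(d, t) = (d + 4)/(t + t) = (4 + d)/((2*t)) = (4 + d)*(1/(2*t)) = (4 + d)/(2*t))
L(V, K) = K + V/2 (L(V, K) = ((K + V) + K)/2 = (V + 2*K)/2 = K + V/2)
1/(L(-118, 142) + H(c(10, 9))) = 1/((142 + (½)*(-118)) + 264) = 1/((142 - 59) + 264) = 1/(83 + 264) = 1/347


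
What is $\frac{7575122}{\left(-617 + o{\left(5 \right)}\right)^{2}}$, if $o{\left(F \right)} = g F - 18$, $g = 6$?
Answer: $\frac{7575122}{366025} \approx 20.696$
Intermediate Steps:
$o{\left(F \right)} = -18 + 6 F$ ($o{\left(F \right)} = 6 F - 18 = -18 + 6 F$)
$\frac{7575122}{\left(-617 + o{\left(5 \right)}\right)^{2}} = \frac{7575122}{\left(-617 + \left(-18 + 6 \cdot 5\right)\right)^{2}} = \frac{7575122}{\left(-617 + \left(-18 + 30\right)\right)^{2}} = \frac{7575122}{\left(-617 + 12\right)^{2}} = \frac{7575122}{\left(-605\right)^{2}} = \frac{7575122}{366025}$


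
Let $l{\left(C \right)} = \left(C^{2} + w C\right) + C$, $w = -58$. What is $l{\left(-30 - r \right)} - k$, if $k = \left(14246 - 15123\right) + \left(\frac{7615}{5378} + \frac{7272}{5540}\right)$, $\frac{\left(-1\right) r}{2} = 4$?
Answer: $\frac{19457581971}{7448530} \approx 2612.3$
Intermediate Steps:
$r = -8$ ($r = \left(-2\right) 4 = -8$)
$k = - \frac{6512036831}{7448530}$ ($k = -877 + \left(7615 \cdot \frac{1}{5378} + 7272 \cdot \frac{1}{5540}\right) = -877 + \left(\frac{7615}{5378} + \frac{1818}{1385}\right) = -877 + \frac{20323979}{7448530} = - \frac{6512036831}{7448530} \approx -874.27$)
$l{\left(C \right)} = C^{2} - 57 C$ ($l{\left(C \right)} = \left(C^{2} - 58 C\right) + C = C^{2} - 57 C$)
$l{\left(-30 - r \right)} - k = \left(-30 - -8\right) \left(-57 - 22\right) - - \frac{6512036831}{7448530} = \left(-30 + 8\right) \left(-57 + \left(-30 + 8\right)\right) + \frac{6512036831}{7448530} = - 22 \left(-57 - 22\right) + \frac{6512036831}{7448530} = \left(-22\right) \left(-79\right) + \frac{6512036831}{7448530} = 1738 + \frac{6512036831}{7448530} = \frac{19457581971}{7448530}$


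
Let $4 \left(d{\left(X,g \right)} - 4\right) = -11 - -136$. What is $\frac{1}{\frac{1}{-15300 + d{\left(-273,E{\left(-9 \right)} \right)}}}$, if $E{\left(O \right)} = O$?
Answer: $- \frac{61059}{4} \approx -15265.0$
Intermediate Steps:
$d{\left(X,g \right)} = \frac{141}{4}$ ($d{\left(X,g \right)} = 4 + \frac{-11 - -136}{4} = 4 + \frac{-11 + 136}{4} = 4 + \frac{1}{4} \cdot 125 = 4 + \frac{125}{4} = \frac{141}{4}$)
$\frac{1}{\frac{1}{-15300 + d{\left(-273,E{\left(-9 \right)} \right)}}} = \frac{1}{\frac{1}{-15300 + \frac{141}{4}}} = \frac{1}{\frac{1}{- \frac{61059}{4}}} = \frac{1}{- \frac{4}{61059}} = - \frac{61059}{4}$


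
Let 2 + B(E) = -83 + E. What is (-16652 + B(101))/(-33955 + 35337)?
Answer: -8318/691 ≈ -12.038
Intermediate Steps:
B(E) = -85 + E (B(E) = -2 + (-83 + E) = -85 + E)
(-16652 + B(101))/(-33955 + 35337) = (-16652 + (-85 + 101))/(-33955 + 35337) = (-16652 + 16)/1382 = -16636*1/1382 = -8318/691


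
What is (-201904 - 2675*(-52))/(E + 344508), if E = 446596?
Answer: -15701/197776 ≈ -0.079388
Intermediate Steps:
(-201904 - 2675*(-52))/(E + 344508) = (-201904 - 2675*(-52))/(446596 + 344508) = (-201904 + 139100)/791104 = -62804*1/791104 = -15701/197776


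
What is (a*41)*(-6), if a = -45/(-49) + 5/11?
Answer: -182040/539 ≈ -337.74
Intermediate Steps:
a = 740/539 (a = -45*(-1/49) + 5*(1/11) = 45/49 + 5/11 = 740/539 ≈ 1.3729)
(a*41)*(-6) = ((740/539)*41)*(-6) = (30340/539)*(-6) = -182040/539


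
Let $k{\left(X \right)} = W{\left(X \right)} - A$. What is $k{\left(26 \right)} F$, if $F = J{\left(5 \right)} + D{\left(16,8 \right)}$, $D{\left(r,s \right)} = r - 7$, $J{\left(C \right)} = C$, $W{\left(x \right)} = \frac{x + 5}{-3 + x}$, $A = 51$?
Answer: $- \frac{15988}{23} \approx -695.13$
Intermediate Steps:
$W{\left(x \right)} = \frac{5 + x}{-3 + x}$
$k{\left(X \right)} = -51 + \frac{5 + X}{-3 + X}$ ($k{\left(X \right)} = \frac{5 + X}{-3 + X} - 51 = -51 + \frac{5 + X}{-3 + X}$)
$D{\left(r,s \right)} = -7 + r$ ($D{\left(r,s \right)} = r - 7 = -7 + r$)
$F = 14$ ($F = 5 + \left(-7 + 16\right) = 5 + 9 = 14$)
$k{\left(26 \right)} F = \frac{2 \left(79 - 650\right)}{-3 + 26} \cdot 14 = \frac{2 \left(79 - 650\right)}{23} \cdot 14 = 2 \cdot \frac{1}{23} \left(-571\right) 14 = \left(- \frac{1142}{23}\right) 14 = - \frac{15988}{23}$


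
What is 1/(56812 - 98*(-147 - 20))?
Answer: 1/73178 ≈ 1.3665e-5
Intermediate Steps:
1/(56812 - 98*(-147 - 20)) = 1/(56812 - 98*(-167)) = 1/(56812 + 16366) = 1/73178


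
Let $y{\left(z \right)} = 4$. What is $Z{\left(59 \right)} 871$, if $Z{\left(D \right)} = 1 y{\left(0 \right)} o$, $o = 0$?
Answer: $0$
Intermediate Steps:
$Z{\left(D \right)} = 0$ ($Z{\left(D \right)} = 1 \cdot 4 \cdot 0 = 4 \cdot 0 = 0$)
$Z{\left(59 \right)} 871 = 0 \cdot 871 = 0$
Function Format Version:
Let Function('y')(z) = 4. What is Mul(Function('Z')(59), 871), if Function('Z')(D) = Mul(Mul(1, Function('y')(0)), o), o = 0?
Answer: 0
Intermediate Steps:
Function('Z')(D) = 0 (Function('Z')(D) = Mul(Mul(1, 4), 0) = Mul(4, 0) = 0)
Mul(Function('Z')(59), 871) = Mul(0, 871) = 0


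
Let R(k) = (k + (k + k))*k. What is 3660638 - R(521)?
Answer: 2846315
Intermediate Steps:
R(k) = 3*k**2 (R(k) = (k + 2*k)*k = (3*k)*k = 3*k**2)
3660638 - R(521) = 3660638 - 3*521**2 = 3660638 - 3*271441 = 3660638 - 1*814323 = 3660638 - 814323 = 2846315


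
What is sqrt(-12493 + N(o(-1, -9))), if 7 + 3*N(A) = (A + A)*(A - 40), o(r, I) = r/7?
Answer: 2*I*sqrt(153021)/7 ≈ 111.77*I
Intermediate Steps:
o(r, I) = r/7 (o(r, I) = r*(1/7) = r/7)
N(A) = -7/3 + 2*A*(-40 + A)/3 (N(A) = -7/3 + ((A + A)*(A - 40))/3 = -7/3 + ((2*A)*(-40 + A))/3 = -7/3 + (2*A*(-40 + A))/3 = -7/3 + 2*A*(-40 + A)/3)
sqrt(-12493 + N(o(-1, -9))) = sqrt(-12493 + (-7/3 - 80*(-1)/21 + 2*((1/7)*(-1))**2/3)) = sqrt(-12493 + (-7/3 - 80/3*(-1/7) + 2*(-1/7)**2/3)) = sqrt(-12493 + (-7/3 + 80/21 + (2/3)*(1/49))) = sqrt(-12493 + (-7/3 + 80/21 + 2/147)) = sqrt(-12493 + 73/49) = sqrt(-612084/49) = 2*I*sqrt(153021)/7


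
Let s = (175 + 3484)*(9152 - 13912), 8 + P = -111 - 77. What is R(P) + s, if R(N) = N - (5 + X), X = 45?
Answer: -17417086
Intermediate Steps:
P = -196 (P = -8 + (-111 - 77) = -8 - 188 = -196)
s = -17416840 (s = 3659*(-4760) = -17416840)
R(N) = -50 + N (R(N) = N - (5 + 45) = N - 1*50 = N - 50 = -50 + N)
R(P) + s = (-50 - 196) - 17416840 = -246 - 17416840 = -17417086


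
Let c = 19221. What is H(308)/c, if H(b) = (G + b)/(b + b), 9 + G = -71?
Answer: 19/986678 ≈ 1.9257e-5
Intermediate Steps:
G = -80 (G = -9 - 71 = -80)
H(b) = (-80 + b)/(2*b) (H(b) = (-80 + b)/(b + b) = (-80 + b)/((2*b)) = (-80 + b)*(1/(2*b)) = (-80 + b)/(2*b))
H(308)/c = ((½)*(-80 + 308)/308)/19221 = ((½)*(1/308)*228)*(1/19221) = (57/154)*(1/19221) = 19/986678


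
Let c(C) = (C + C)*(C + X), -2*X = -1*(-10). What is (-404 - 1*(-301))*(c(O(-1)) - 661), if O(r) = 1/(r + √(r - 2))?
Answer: 103*(-667*I + 656*√3)/(√3 - I) ≈ 67851.0 - 490.6*I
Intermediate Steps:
X = -5 (X = -(-1)*(-10)/2 = -½*10 = -5)
O(r) = 1/(r + √(-2 + r))
c(C) = 2*C*(-5 + C) (c(C) = (C + C)*(C - 5) = (2*C)*(-5 + C) = 2*C*(-5 + C))
(-404 - 1*(-301))*(c(O(-1)) - 661) = (-404 - 1*(-301))*(2*(-5 + 1/(-1 + √(-2 - 1)))/(-1 + √(-2 - 1)) - 661) = (-404 + 301)*(2*(-5 + 1/(-1 + √(-3)))/(-1 + √(-3)) - 661) = -103*(2*(-5 + 1/(-1 + I*√3))/(-1 + I*√3) - 661) = -103*(-661 + 2*(-5 + 1/(-1 + I*√3))/(-1 + I*√3)) = 68083 - 206*(-5 + 1/(-1 + I*√3))/(-1 + I*√3)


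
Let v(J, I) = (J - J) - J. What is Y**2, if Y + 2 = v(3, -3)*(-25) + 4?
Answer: 5929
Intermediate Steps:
v(J, I) = -J (v(J, I) = 0 - J = -J)
Y = 77 (Y = -2 + (-1*3*(-25) + 4) = -2 + (-3*(-25) + 4) = -2 + (75 + 4) = -2 + 79 = 77)
Y**2 = 77**2 = 5929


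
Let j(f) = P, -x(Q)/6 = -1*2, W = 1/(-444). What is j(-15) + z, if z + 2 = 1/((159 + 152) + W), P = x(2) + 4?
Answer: 1933606/138083 ≈ 14.003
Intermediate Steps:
W = -1/444 ≈ -0.0022523
x(Q) = 12 (x(Q) = -(-6)*2 = -6*(-2) = 12)
P = 16 (P = 12 + 4 = 16)
j(f) = 16
z = -275722/138083 (z = -2 + 1/((159 + 152) - 1/444) = -2 + 1/(311 - 1/444) = -2 + 1/(138083/444) = -2 + 444/138083 = -275722/138083 ≈ -1.9968)
j(-15) + z = 16 - 275722/138083 = 1933606/138083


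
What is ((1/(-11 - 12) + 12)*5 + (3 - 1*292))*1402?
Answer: -7391344/23 ≈ -3.2136e+5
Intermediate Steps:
((1/(-11 - 12) + 12)*5 + (3 - 1*292))*1402 = ((1/(-23) + 12)*5 + (3 - 292))*1402 = ((-1/23 + 12)*5 - 289)*1402 = ((275/23)*5 - 289)*1402 = (1375/23 - 289)*1402 = -5272/23*1402 = -7391344/23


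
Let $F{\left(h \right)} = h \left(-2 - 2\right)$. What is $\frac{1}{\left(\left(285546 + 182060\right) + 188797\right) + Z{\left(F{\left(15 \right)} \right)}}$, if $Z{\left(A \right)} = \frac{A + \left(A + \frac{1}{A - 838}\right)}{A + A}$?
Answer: $\frac{107760}{70734095041} \approx 1.5235 \cdot 10^{-6}$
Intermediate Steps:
$F{\left(h \right)} = - 4 h$ ($F{\left(h \right)} = h \left(-4\right) = - 4 h$)
$Z{\left(A \right)} = \frac{\frac{1}{-838 + A} + 2 A}{2 A}$ ($Z{\left(A \right)} = \frac{A + \left(A + \frac{1}{-838 + A}\right)}{2 A} = \left(\frac{1}{-838 + A} + 2 A\right) \frac{1}{2 A} = \frac{\frac{1}{-838 + A} + 2 A}{2 A}$)
$\frac{1}{\left(\left(285546 + 182060\right) + 188797\right) + Z{\left(F{\left(15 \right)} \right)}} = \frac{1}{\left(\left(285546 + 182060\right) + 188797\right) + \frac{\frac{1}{2} + \left(\left(-4\right) 15\right)^{2} - 838 \left(\left(-4\right) 15\right)}{\left(-4\right) 15 \left(-838 - 60\right)}} = \frac{1}{\left(467606 + 188797\right) + \frac{\frac{1}{2} + \left(-60\right)^{2} - -50280}{\left(-60\right) \left(-838 - 60\right)}} = \frac{1}{656403 - \frac{\frac{1}{2} + 3600 + 50280}{60 \left(-898\right)}} = \frac{1}{656403 - \left(- \frac{1}{53880}\right) \frac{107761}{2}} = \frac{1}{656403 + \frac{107761}{107760}} = \frac{1}{\frac{70734095041}{107760}} = \frac{107760}{70734095041}$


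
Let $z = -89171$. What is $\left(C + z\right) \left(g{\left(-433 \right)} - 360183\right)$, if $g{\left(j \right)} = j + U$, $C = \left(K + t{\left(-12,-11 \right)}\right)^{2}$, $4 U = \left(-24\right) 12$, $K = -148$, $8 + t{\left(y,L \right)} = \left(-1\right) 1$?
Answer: $23272311136$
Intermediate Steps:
$t{\left(y,L \right)} = -9$ ($t{\left(y,L \right)} = -8 - 1 = -9$)
$U = -72$ ($U = \frac{\left(-24\right) 12}{4} = \frac{1}{4} \left(-288\right) = -72$)
$C = 24649$ ($C = \left(-148 - 9\right)^{2} = \left(-157\right)^{2} = 24649$)
$g{\left(j \right)} = -72 + j$ ($g{\left(j \right)} = j - 72 = -72 + j$)
$\left(C + z\right) \left(g{\left(-433 \right)} - 360183\right) = \left(24649 - 89171\right) \left(\left(-72 - 433\right) - 360183\right) = - 64522 \left(-505 - 360183\right) = \left(-64522\right) \left(-360688\right) = 23272311136$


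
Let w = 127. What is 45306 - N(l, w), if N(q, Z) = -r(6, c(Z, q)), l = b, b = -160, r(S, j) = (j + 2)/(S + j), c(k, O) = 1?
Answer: 317145/7 ≈ 45306.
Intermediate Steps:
r(S, j) = (2 + j)/(S + j)
l = -160
N(q, Z) = -3/7 (N(q, Z) = -(2 + 1)/(6 + 1) = -3/7)
45306 - N(l, w) = 45306 - 1*(-3/7) = 45306 + 3/7 = 317145/7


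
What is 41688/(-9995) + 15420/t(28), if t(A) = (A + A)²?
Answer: 5847333/7836080 ≈ 0.74621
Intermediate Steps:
t(A) = 4*A² (t(A) = (2*A)² = 4*A²)
41688/(-9995) + 15420/t(28) = 41688/(-9995) + 15420/((4*28²)) = 41688*(-1/9995) + 15420/((4*784)) = -41688/9995 + 15420/3136 = -41688/9995 + 15420*(1/3136) = -41688/9995 + 3855/784 = 5847333/7836080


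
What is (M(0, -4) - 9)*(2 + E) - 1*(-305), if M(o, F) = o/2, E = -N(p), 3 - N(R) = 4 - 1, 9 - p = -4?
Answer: 287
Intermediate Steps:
p = 13 (p = 9 - 1*(-4) = 9 + 4 = 13)
N(R) = 0 (N(R) = 3 - (4 - 1) = 3 - 1*3 = 3 - 3 = 0)
E = 0 (E = -1*0 = 0)
M(o, F) = o/2 (M(o, F) = o*(½) = o/2)
(M(0, -4) - 9)*(2 + E) - 1*(-305) = ((½)*0 - 9)*(2 + 0) - 1*(-305) = (0 - 9)*2 + 305 = -9*2 + 305 = -18 + 305 = 287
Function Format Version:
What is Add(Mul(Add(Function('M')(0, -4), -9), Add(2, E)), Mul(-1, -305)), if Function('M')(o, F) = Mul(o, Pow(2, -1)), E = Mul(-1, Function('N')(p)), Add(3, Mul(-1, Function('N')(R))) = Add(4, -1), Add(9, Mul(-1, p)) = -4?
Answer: 287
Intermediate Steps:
p = 13 (p = Add(9, Mul(-1, -4)) = Add(9, 4) = 13)
Function('N')(R) = 0 (Function('N')(R) = Add(3, Mul(-1, Add(4, -1))) = Add(3, Mul(-1, 3)) = Add(3, -3) = 0)
E = 0 (E = Mul(-1, 0) = 0)
Function('M')(o, F) = Mul(Rational(1, 2), o) (Function('M')(o, F) = Mul(o, Rational(1, 2)) = Mul(Rational(1, 2), o))
Add(Mul(Add(Function('M')(0, -4), -9), Add(2, E)), Mul(-1, -305)) = Add(Mul(Add(Mul(Rational(1, 2), 0), -9), Add(2, 0)), Mul(-1, -305)) = Add(Mul(Add(0, -9), 2), 305) = Add(Mul(-9, 2), 305) = Add(-18, 305) = 287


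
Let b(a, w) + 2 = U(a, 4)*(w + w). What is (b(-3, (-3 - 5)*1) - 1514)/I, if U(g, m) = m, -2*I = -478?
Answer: -1580/239 ≈ -6.6109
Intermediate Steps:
I = 239 (I = -1/2*(-478) = 239)
b(a, w) = -2 + 8*w (b(a, w) = -2 + 4*(w + w) = -2 + 4*(2*w) = -2 + 8*w)
(b(-3, (-3 - 5)*1) - 1514)/I = ((-2 + 8*((-3 - 5)*1)) - 1514)/239 = ((-2 + 8*(-8*1)) - 1514)/239 = ((-2 + 8*(-8)) - 1514)/239 = ((-2 - 64) - 1514)/239 = (-66 - 1514)/239 = (1/239)*(-1580) = -1580/239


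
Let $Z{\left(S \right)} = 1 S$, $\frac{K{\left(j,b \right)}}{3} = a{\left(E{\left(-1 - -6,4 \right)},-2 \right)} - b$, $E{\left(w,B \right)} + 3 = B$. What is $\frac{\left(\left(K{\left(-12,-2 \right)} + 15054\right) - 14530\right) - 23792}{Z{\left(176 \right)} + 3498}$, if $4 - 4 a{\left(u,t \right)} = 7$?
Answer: $- \frac{93057}{14696} \approx -6.3321$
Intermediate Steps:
$E{\left(w,B \right)} = -3 + B$
$a{\left(u,t \right)} = - \frac{3}{4}$ ($a{\left(u,t \right)} = 1 - \frac{7}{4} = - \frac{3}{4}$)
$K{\left(j,b \right)} = - \frac{9}{4} - 3 b$ ($K{\left(j,b \right)} = 3 \left(- \frac{3}{4} - b\right) = - \frac{9}{4} - 3 b$)
$Z{\left(S \right)} = S$
$\frac{\left(\left(K{\left(-12,-2 \right)} + 15054\right) - 14530\right) - 23792}{Z{\left(176 \right)} + 3498} = \frac{\left(\left(\left(- \frac{9}{4} - -6\right) + 15054\right) - 14530\right) - 23792}{176 + 3498} = \frac{\left(\left(\left(- \frac{9}{4} + 6\right) + 15054\right) - 14530\right) - 23792}{3674} = \left(\left(\left(\frac{15}{4} + 15054\right) - 14530\right) - 23792\right) \frac{1}{3674} = \left(\left(\frac{60231}{4} - 14530\right) - 23792\right) \frac{1}{3674} = \left(\frac{2111}{4} - 23792\right) \frac{1}{3674} = \left(- \frac{93057}{4}\right) \frac{1}{3674} = - \frac{93057}{14696}$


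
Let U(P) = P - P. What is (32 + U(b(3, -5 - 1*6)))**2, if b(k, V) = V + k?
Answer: 1024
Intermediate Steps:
U(P) = 0
(32 + U(b(3, -5 - 1*6)))**2 = (32 + 0)**2 = 32**2 = 1024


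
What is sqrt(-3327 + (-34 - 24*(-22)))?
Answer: I*sqrt(2833) ≈ 53.226*I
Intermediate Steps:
sqrt(-3327 + (-34 - 24*(-22))) = sqrt(-3327 + (-34 + 528)) = sqrt(-3327 + 494) = sqrt(-2833) = I*sqrt(2833)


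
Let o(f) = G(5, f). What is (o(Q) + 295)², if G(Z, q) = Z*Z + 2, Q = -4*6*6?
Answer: 103684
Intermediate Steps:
Q = -144 (Q = -24*6 = -144)
G(Z, q) = 2 + Z² (G(Z, q) = Z² + 2 = 2 + Z²)
o(f) = 27 (o(f) = 2 + 5² = 2 + 25 = 27)
(o(Q) + 295)² = (27 + 295)² = 322² = 103684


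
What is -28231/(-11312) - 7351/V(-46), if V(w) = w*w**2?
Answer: 50554413/19661872 ≈ 2.5712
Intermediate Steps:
V(w) = w**3
-28231/(-11312) - 7351/V(-46) = -28231/(-11312) - 7351/((-46)**3) = -28231*(-1/11312) - 7351/(-97336) = 4033/1616 - 7351*(-1/97336) = 4033/1616 + 7351/97336 = 50554413/19661872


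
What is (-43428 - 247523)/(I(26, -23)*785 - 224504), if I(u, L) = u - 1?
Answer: 290951/204879 ≈ 1.4201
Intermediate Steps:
I(u, L) = -1 + u
(-43428 - 247523)/(I(26, -23)*785 - 224504) = (-43428 - 247523)/((-1 + 26)*785 - 224504) = -290951/(25*785 - 224504) = -290951/(19625 - 224504) = -290951/(-204879) = -290951*(-1/204879) = 290951/204879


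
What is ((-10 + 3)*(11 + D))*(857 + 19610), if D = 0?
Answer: -1575959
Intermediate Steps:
((-10 + 3)*(11 + D))*(857 + 19610) = ((-10 + 3)*(11 + 0))*(857 + 19610) = -7*11*20467 = -77*20467 = -1575959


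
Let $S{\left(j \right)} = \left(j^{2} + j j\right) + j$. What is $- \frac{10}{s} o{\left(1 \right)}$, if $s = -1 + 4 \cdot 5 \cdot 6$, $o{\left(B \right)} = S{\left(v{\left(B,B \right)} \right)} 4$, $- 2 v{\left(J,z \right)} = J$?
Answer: $0$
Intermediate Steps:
$v{\left(J,z \right)} = - \frac{J}{2}$
$S{\left(j \right)} = j + 2 j^{2}$ ($S{\left(j \right)} = \left(j^{2} + j^{2}\right) + j = 2 j^{2} + j = j + 2 j^{2}$)
$o{\left(B \right)} = - 2 B \left(1 - B\right)$ ($o{\left(B \right)} = - \frac{B}{2} \left(1 + 2 \left(- \frac{B}{2}\right)\right) 4 = - \frac{B}{2} \left(1 - B\right) 4 = - \frac{B \left(1 - B\right)}{2} \cdot 4 = - 2 B \left(1 - B\right)$)
$s = 119$ ($s = -1 + 20 \cdot 6 = -1 + 120 = 119$)
$- \frac{10}{s} o{\left(1 \right)} = - \frac{10}{119} \cdot 2 \cdot 1 \left(-1 + 1\right) = \left(-10\right) \frac{1}{119} \cdot 2 \cdot 1 \cdot 0 = \left(- \frac{10}{119}\right) 0 = 0$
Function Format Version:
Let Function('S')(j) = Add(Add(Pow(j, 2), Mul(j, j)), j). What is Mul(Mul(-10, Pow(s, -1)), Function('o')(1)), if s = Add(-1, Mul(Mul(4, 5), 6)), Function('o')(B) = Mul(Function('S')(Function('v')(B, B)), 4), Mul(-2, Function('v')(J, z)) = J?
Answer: 0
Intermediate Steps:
Function('v')(J, z) = Mul(Rational(-1, 2), J)
Function('S')(j) = Add(j, Mul(2, Pow(j, 2))) (Function('S')(j) = Add(Add(Pow(j, 2), Pow(j, 2)), j) = Add(Mul(2, Pow(j, 2)), j) = Add(j, Mul(2, Pow(j, 2))))
Function('o')(B) = Mul(-2, B, Add(1, Mul(-1, B))) (Function('o')(B) = Mul(Mul(Mul(Rational(-1, 2), B), Add(1, Mul(2, Mul(Rational(-1, 2), B)))), 4) = Mul(Mul(Mul(Rational(-1, 2), B), Add(1, Mul(-1, B))), 4) = Mul(Mul(Rational(-1, 2), B, Add(1, Mul(-1, B))), 4) = Mul(-2, B, Add(1, Mul(-1, B))))
s = 119 (s = Add(-1, Mul(20, 6)) = Add(-1, 120) = 119)
Mul(Mul(-10, Pow(s, -1)), Function('o')(1)) = Mul(Mul(-10, Pow(119, -1)), Mul(2, 1, Add(-1, 1))) = Mul(Mul(-10, Rational(1, 119)), Mul(2, 1, 0)) = Mul(Rational(-10, 119), 0) = 0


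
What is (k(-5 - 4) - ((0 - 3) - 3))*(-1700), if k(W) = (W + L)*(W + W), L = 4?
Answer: -163200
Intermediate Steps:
k(W) = 2*W*(4 + W) (k(W) = (W + 4)*(W + W) = (4 + W)*(2*W) = 2*W*(4 + W))
(k(-5 - 4) - ((0 - 3) - 3))*(-1700) = (2*(-5 - 4)*(4 + (-5 - 4)) - ((0 - 3) - 3))*(-1700) = (2*(-9)*(4 - 9) - (-3 - 3))*(-1700) = (2*(-9)*(-5) - 1*(-6))*(-1700) = (90 + 6)*(-1700) = 96*(-1700) = -163200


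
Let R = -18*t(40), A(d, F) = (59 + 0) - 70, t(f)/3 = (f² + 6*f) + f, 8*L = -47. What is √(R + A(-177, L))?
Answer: I*√101531 ≈ 318.64*I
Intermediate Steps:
L = -47/8 (L = (⅛)*(-47) = -47/8 ≈ -5.8750)
t(f) = 3*f² + 21*f (t(f) = 3*((f² + 6*f) + f) = 3*(f² + 7*f) = 3*f² + 21*f)
A(d, F) = -11 (A(d, F) = 59 - 70 = -11)
R = -101520 (R = -54*40*(7 + 40) = -54*40*47 = -18*5640 = -101520)
√(R + A(-177, L)) = √(-101520 - 11) = √(-101531) = I*√101531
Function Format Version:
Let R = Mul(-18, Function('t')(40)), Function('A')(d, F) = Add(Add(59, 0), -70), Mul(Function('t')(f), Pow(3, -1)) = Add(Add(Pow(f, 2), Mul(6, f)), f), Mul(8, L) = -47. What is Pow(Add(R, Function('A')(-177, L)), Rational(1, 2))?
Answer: Mul(I, Pow(101531, Rational(1, 2))) ≈ Mul(318.64, I)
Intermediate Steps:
L = Rational(-47, 8) (L = Mul(Rational(1, 8), -47) = Rational(-47, 8) ≈ -5.8750)
Function('t')(f) = Add(Mul(3, Pow(f, 2)), Mul(21, f)) (Function('t')(f) = Mul(3, Add(Add(Pow(f, 2), Mul(6, f)), f)) = Mul(3, Add(Pow(f, 2), Mul(7, f))) = Add(Mul(3, Pow(f, 2)), Mul(21, f)))
Function('A')(d, F) = -11 (Function('A')(d, F) = Add(59, -70) = -11)
R = -101520 (R = Mul(-18, Mul(3, 40, Add(7, 40))) = Mul(-18, Mul(3, 40, 47)) = Mul(-18, 5640) = -101520)
Pow(Add(R, Function('A')(-177, L)), Rational(1, 2)) = Pow(Add(-101520, -11), Rational(1, 2)) = Pow(-101531, Rational(1, 2)) = Mul(I, Pow(101531, Rational(1, 2)))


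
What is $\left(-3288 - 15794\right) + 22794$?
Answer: $3712$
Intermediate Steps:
$\left(-3288 - 15794\right) + 22794 = -19082 + 22794 = 3712$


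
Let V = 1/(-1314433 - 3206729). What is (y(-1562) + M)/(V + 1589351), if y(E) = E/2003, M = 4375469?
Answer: 39623747900425890/14392983831759583 ≈ 2.7530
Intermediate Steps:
V = -1/4521162 (V = 1/(-4521162) = -1/4521162 ≈ -2.2118e-7)
y(E) = E/2003 (y(E) = E*(1/2003) = E/2003)
(y(-1562) + M)/(V + 1589351) = ((1/2003)*(-1562) + 4375469)/(-1/4521162 + 1589351) = (-1562/2003 + 4375469)/(7185713345861/4521162) = (8764062845/2003)*(4521162/7185713345861) = 39623747900425890/14392983831759583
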